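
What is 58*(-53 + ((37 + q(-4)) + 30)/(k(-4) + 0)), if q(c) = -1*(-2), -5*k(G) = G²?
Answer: -34597/8 ≈ -4324.6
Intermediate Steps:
k(G) = -G²/5
q(c) = 2
58*(-53 + ((37 + q(-4)) + 30)/(k(-4) + 0)) = 58*(-53 + ((37 + 2) + 30)/(-⅕*(-4)² + 0)) = 58*(-53 + (39 + 30)/(-⅕*16 + 0)) = 58*(-53 + 69/(-16/5 + 0)) = 58*(-53 + 69/(-16/5)) = 58*(-53 + 69*(-5/16)) = 58*(-53 - 345/16) = 58*(-1193/16) = -34597/8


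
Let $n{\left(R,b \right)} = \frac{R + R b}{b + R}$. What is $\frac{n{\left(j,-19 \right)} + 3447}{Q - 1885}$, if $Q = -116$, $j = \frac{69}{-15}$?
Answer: $- \frac{67722}{39353} \approx -1.7209$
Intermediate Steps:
$j = - \frac{23}{5}$ ($j = 69 \left(- \frac{1}{15}\right) = - \frac{23}{5} \approx -4.6$)
$n{\left(R,b \right)} = \frac{R + R b}{R + b}$
$\frac{n{\left(j,-19 \right)} + 3447}{Q - 1885} = \frac{- \frac{23 \left(1 - 19\right)}{5 \left(- \frac{23}{5} - 19\right)} + 3447}{-116 - 1885} = \frac{\left(- \frac{23}{5}\right) \frac{1}{- \frac{118}{5}} \left(-18\right) + 3447}{-2001} = \left(\left(- \frac{23}{5}\right) \left(- \frac{5}{118}\right) \left(-18\right) + 3447\right) \left(- \frac{1}{2001}\right) = \left(- \frac{207}{59} + 3447\right) \left(- \frac{1}{2001}\right) = \frac{203166}{59} \left(- \frac{1}{2001}\right) = - \frac{67722}{39353}$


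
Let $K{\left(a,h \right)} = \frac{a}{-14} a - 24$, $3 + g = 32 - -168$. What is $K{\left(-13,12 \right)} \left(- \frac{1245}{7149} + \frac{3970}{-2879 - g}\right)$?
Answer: $\frac{2711105125}{51310756} \approx 52.837$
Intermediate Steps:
$g = 197$ ($g = -3 + \left(32 - -168\right) = -3 + \left(32 + 168\right) = -3 + 200 = 197$)
$K{\left(a,h \right)} = -24 - \frac{a^{2}}{14}$ ($K{\left(a,h \right)} = a \left(- \frac{1}{14}\right) a - 24 = - \frac{a}{14} a - 24 = - \frac{a^{2}}{14} - 24 = -24 - \frac{a^{2}}{14}$)
$K{\left(-13,12 \right)} \left(- \frac{1245}{7149} + \frac{3970}{-2879 - g}\right) = \left(-24 - \frac{\left(-13\right)^{2}}{14}\right) \left(- \frac{1245}{7149} + \frac{3970}{-2879 - 197}\right) = \left(-24 - \frac{169}{14}\right) \left(\left(-1245\right) \frac{1}{7149} + \frac{3970}{-2879 - 197}\right) = \left(-24 - \frac{169}{14}\right) \left(- \frac{415}{2383} + \frac{3970}{-3076}\right) = - \frac{505 \left(- \frac{415}{2383} + 3970 \left(- \frac{1}{3076}\right)\right)}{14} = - \frac{505 \left(- \frac{415}{2383} - \frac{1985}{1538}\right)}{14} = \left(- \frac{505}{14}\right) \left(- \frac{5368525}{3665054}\right) = \frac{2711105125}{51310756}$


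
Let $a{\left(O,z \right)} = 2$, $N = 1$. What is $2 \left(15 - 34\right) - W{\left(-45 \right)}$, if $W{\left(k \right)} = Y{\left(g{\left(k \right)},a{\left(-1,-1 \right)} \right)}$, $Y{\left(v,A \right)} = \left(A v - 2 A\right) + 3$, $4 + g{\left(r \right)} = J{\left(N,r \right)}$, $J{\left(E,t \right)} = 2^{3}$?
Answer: $-45$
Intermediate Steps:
$J{\left(E,t \right)} = 8$
$g{\left(r \right)} = 4$ ($g{\left(r \right)} = -4 + 8 = 4$)
$Y{\left(v,A \right)} = 3 - 2 A + A v$ ($Y{\left(v,A \right)} = \left(- 2 A + A v\right) + 3 = 3 - 2 A + A v$)
$W{\left(k \right)} = 7$ ($W{\left(k \right)} = 3 - 4 + 2 \cdot 4 = 3 - 4 + 8 = 7$)
$2 \left(15 - 34\right) - W{\left(-45 \right)} = 2 \left(15 - 34\right) - 7 = 2 \left(-19\right) - 7 = -38 - 7 = -45$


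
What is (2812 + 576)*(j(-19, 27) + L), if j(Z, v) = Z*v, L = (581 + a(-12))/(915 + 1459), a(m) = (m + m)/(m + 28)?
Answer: -2062076555/1187 ≈ -1.7372e+6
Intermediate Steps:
a(m) = 2*m/(28 + m) (a(m) = (2*m)/(28 + m) = 2*m/(28 + m))
L = 1159/4748 (L = (581 + 2*(-12)/(28 - 12))/(915 + 1459) = (581 + 2*(-12)/16)/2374 = (581 + 2*(-12)*(1/16))*(1/2374) = (581 - 3/2)*(1/2374) = (1159/2)*(1/2374) = 1159/4748 ≈ 0.24410)
(2812 + 576)*(j(-19, 27) + L) = (2812 + 576)*(-19*27 + 1159/4748) = 3388*(-513 + 1159/4748) = 3388*(-2434565/4748) = -2062076555/1187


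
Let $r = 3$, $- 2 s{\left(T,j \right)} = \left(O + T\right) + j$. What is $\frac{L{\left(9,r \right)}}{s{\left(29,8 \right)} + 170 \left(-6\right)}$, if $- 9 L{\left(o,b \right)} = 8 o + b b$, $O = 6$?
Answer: $\frac{18}{2083} \approx 0.0086414$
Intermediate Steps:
$s{\left(T,j \right)} = -3 - \frac{T}{2} - \frac{j}{2}$ ($s{\left(T,j \right)} = - \frac{\left(6 + T\right) + j}{2} = - \frac{6 + T + j}{2} = -3 - \frac{T}{2} - \frac{j}{2}$)
$L{\left(o,b \right)} = - \frac{8 o}{9} - \frac{b^{2}}{9}$ ($L{\left(o,b \right)} = - \frac{8 o + b b}{9} = - \frac{8 o + b^{2}}{9} = - \frac{b^{2} + 8 o}{9} = - \frac{8 o}{9} - \frac{b^{2}}{9}$)
$\frac{L{\left(9,r \right)}}{s{\left(29,8 \right)} + 170 \left(-6\right)} = \frac{\left(- \frac{8}{9}\right) 9 - \frac{3^{2}}{9}}{\left(-3 - \frac{29}{2} - 4\right) + 170 \left(-6\right)} = \frac{-8 - 1}{\left(-3 - \frac{29}{2} - 4\right) - 1020} = \frac{-8 - 1}{- \frac{43}{2} - 1020} = - \frac{9}{- \frac{2083}{2}} = \left(-9\right) \left(- \frac{2}{2083}\right) = \frac{18}{2083}$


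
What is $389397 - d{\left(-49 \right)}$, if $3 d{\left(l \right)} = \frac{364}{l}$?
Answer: $\frac{8177389}{21} \approx 3.894 \cdot 10^{5}$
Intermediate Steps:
$d{\left(l \right)} = \frac{364}{3 l}$ ($d{\left(l \right)} = \frac{364 \frac{1}{l}}{3} = \frac{364}{3 l}$)
$389397 - d{\left(-49 \right)} = 389397 - \frac{364}{3 \left(-49\right)} = 389397 - \frac{364}{3} \left(- \frac{1}{49}\right) = 389397 - - \frac{52}{21} = 389397 + \frac{52}{21} = \frac{8177389}{21}$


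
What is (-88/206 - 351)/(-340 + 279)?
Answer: 36197/6283 ≈ 5.7611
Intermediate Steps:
(-88/206 - 351)/(-340 + 279) = (-88*1/206 - 351)/(-61) = (-44/103 - 351)*(-1/61) = -36197/103*(-1/61) = 36197/6283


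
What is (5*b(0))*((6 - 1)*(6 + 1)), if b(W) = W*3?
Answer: 0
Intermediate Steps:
b(W) = 3*W
(5*b(0))*((6 - 1)*(6 + 1)) = (5*(3*0))*((6 - 1)*(6 + 1)) = (5*0)*(5*7) = 0*35 = 0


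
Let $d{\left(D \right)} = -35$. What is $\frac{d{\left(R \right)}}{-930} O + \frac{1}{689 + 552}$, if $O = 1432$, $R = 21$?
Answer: $\frac{6219985}{115413} \approx 53.893$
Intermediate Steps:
$\frac{d{\left(R \right)}}{-930} O + \frac{1}{689 + 552} = - \frac{35}{-930} \cdot 1432 + \frac{1}{689 + 552} = \left(-35\right) \left(- \frac{1}{930}\right) 1432 + \frac{1}{1241} = \frac{7}{186} \cdot 1432 + \frac{1}{1241} = \frac{5012}{93} + \frac{1}{1241} = \frac{6219985}{115413}$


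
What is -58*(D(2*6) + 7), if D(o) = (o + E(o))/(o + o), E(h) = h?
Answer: -464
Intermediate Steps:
D(o) = 1 (D(o) = (o + o)/(o + o) = (2*o)/((2*o)) = (2*o)*(1/(2*o)) = 1)
-58*(D(2*6) + 7) = -58*(1 + 7) = -58*8 = -464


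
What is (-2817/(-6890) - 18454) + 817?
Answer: -121516113/6890 ≈ -17637.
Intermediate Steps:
(-2817/(-6890) - 18454) + 817 = (-2817*(-1/6890) - 18454) + 817 = (2817/6890 - 18454) + 817 = -127145243/6890 + 817 = -121516113/6890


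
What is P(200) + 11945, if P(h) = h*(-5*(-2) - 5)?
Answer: 12945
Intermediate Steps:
P(h) = 5*h (P(h) = h*(10 - 5) = h*5 = 5*h)
P(200) + 11945 = 5*200 + 11945 = 1000 + 11945 = 12945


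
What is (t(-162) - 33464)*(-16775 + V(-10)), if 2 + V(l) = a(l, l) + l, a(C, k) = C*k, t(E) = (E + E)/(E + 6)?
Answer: 7258928435/13 ≈ 5.5838e+8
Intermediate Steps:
t(E) = 2*E/(6 + E) (t(E) = (2*E)/(6 + E) = 2*E/(6 + E))
V(l) = -2 + l + l**2 (V(l) = -2 + (l*l + l) = -2 + (l**2 + l) = -2 + (l + l**2) = -2 + l + l**2)
(t(-162) - 33464)*(-16775 + V(-10)) = (2*(-162)/(6 - 162) - 33464)*(-16775 + (-2 - 10 + (-10)**2)) = (2*(-162)/(-156) - 33464)*(-16775 + (-2 - 10 + 100)) = (2*(-162)*(-1/156) - 33464)*(-16775 + 88) = (27/13 - 33464)*(-16687) = -435005/13*(-16687) = 7258928435/13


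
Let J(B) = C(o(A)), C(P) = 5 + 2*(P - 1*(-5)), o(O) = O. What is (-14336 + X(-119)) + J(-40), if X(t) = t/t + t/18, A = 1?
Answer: -257843/18 ≈ -14325.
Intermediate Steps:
X(t) = 1 + t/18 (X(t) = 1 + t*(1/18) = 1 + t/18)
C(P) = 15 + 2*P (C(P) = 5 + 2*(P + 5) = 5 + 2*(5 + P) = 5 + (10 + 2*P) = 15 + 2*P)
J(B) = 17 (J(B) = 15 + 2*1 = 15 + 2 = 17)
(-14336 + X(-119)) + J(-40) = (-14336 + (1 + (1/18)*(-119))) + 17 = (-14336 + (1 - 119/18)) + 17 = (-14336 - 101/18) + 17 = -258149/18 + 17 = -257843/18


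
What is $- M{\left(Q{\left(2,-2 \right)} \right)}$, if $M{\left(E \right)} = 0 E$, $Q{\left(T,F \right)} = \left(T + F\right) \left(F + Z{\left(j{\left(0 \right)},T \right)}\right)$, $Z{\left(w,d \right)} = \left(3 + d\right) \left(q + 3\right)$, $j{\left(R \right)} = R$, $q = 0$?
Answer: $0$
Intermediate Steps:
$Z{\left(w,d \right)} = 9 + 3 d$ ($Z{\left(w,d \right)} = \left(3 + d\right) \left(0 + 3\right) = \left(3 + d\right) 3 = 9 + 3 d$)
$Q{\left(T,F \right)} = \left(F + T\right) \left(9 + F + 3 T\right)$ ($Q{\left(T,F \right)} = \left(T + F\right) \left(F + \left(9 + 3 T\right)\right) = \left(F + T\right) \left(9 + F + 3 T\right)$)
$M{\left(E \right)} = 0$
$- M{\left(Q{\left(2,-2 \right)} \right)} = \left(-1\right) 0 = 0$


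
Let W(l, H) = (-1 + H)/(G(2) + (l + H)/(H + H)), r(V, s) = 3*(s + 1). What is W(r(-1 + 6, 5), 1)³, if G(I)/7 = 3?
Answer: 0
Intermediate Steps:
G(I) = 21 (G(I) = 7*3 = 21)
r(V, s) = 3 + 3*s (r(V, s) = 3*(1 + s) = 3 + 3*s)
W(l, H) = (-1 + H)/(21 + (H + l)/(2*H)) (W(l, H) = (-1 + H)/(21 + (l + H)/(H + H)) = (-1 + H)/(21 + (H + l)/((2*H))) = (-1 + H)/(21 + (H + l)*(1/(2*H))) = (-1 + H)/(21 + (H + l)/(2*H)))
W(r(-1 + 6, 5), 1)³ = (2*1*(-1 + 1)/((3 + 3*5) + 43*1))³ = (2*1*0/((3 + 15) + 43))³ = (2*1*0/(18 + 43))³ = (2*1*0/61)³ = (2*1*(1/61)*0)³ = 0³ = 0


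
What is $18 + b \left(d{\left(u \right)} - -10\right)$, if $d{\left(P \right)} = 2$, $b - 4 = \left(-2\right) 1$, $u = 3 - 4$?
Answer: $42$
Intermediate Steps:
$u = -1$ ($u = 3 - 4 = -1$)
$b = 2$ ($b = 4 - 2 = 2$)
$18 + b \left(d{\left(u \right)} - -10\right) = 18 + 2 \left(2 - -10\right) = 18 + 2 \left(2 + 10\right) = 18 + 2 \cdot 12 = 18 + 24 = 42$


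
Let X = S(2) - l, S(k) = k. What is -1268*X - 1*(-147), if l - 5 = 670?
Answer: 853511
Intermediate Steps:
l = 675 (l = 5 + 670 = 675)
X = -673 (X = 2 - 1*675 = 2 - 675 = -673)
-1268*X - 1*(-147) = -1268*(-673) - 1*(-147) = 853364 + 147 = 853511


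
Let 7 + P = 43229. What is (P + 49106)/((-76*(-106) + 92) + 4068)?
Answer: 3847/509 ≈ 7.5580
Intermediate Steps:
P = 43222 (P = -7 + 43229 = 43222)
(P + 49106)/((-76*(-106) + 92) + 4068) = (43222 + 49106)/((-76*(-106) + 92) + 4068) = 92328/((8056 + 92) + 4068) = 92328/(8148 + 4068) = 92328/12216 = 92328*(1/12216) = 3847/509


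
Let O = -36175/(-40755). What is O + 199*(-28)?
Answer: -45410137/8151 ≈ -5571.1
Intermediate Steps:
O = 7235/8151 (O = -36175*(-1/40755) = 7235/8151 ≈ 0.88762)
O + 199*(-28) = 7235/8151 + 199*(-28) = 7235/8151 - 5572 = -45410137/8151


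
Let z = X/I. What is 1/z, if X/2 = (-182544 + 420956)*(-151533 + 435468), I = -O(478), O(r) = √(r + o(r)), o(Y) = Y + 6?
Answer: -√962/135387022440 ≈ -2.2909e-10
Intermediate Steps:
o(Y) = 6 + Y
O(r) = √(6 + 2*r) (O(r) = √(r + (6 + r)) = √(6 + 2*r))
I = -√962 (I = -√(6 + 2*478) = -√(6 + 956) = -√962 ≈ -31.016)
X = 135387022440 (X = 2*((-182544 + 420956)*(-151533 + 435468)) = 2*(238412*283935) = 2*67693511220 = 135387022440)
z = -67693511220*√962/481 (z = 135387022440/((-√962)) = 135387022440*(-√962/962) = -67693511220*√962/481 ≈ -4.3650e+9)
1/z = 1/(-67693511220*√962/481) = -√962/135387022440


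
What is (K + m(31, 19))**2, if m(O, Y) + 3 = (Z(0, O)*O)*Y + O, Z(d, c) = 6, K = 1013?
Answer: 20930625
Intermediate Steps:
m(O, Y) = -3 + O + 6*O*Y (m(O, Y) = -3 + ((6*O)*Y + O) = -3 + (6*O*Y + O) = -3 + (O + 6*O*Y) = -3 + O + 6*O*Y)
(K + m(31, 19))**2 = (1013 + (-3 + 31 + 6*31*19))**2 = (1013 + (-3 + 31 + 3534))**2 = (1013 + 3562)**2 = 4575**2 = 20930625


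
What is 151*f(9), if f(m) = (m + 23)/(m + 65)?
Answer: 2416/37 ≈ 65.297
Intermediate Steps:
f(m) = (23 + m)/(65 + m)
151*f(9) = 151*((23 + 9)/(65 + 9)) = 151*(32/74) = 151*((1/74)*32) = 151*(16/37) = 2416/37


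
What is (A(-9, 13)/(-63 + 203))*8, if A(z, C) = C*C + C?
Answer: 52/5 ≈ 10.400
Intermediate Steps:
A(z, C) = C + C**2 (A(z, C) = C**2 + C = C + C**2)
(A(-9, 13)/(-63 + 203))*8 = ((13*(1 + 13))/(-63 + 203))*8 = ((13*14)/140)*8 = (182*(1/140))*8 = (13/10)*8 = 52/5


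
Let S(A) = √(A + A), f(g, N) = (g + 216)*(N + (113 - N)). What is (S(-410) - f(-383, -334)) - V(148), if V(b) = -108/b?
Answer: 698254/37 + 2*I*√205 ≈ 18872.0 + 28.636*I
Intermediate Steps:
f(g, N) = 24408 + 113*g (f(g, N) = (216 + g)*113 = 24408 + 113*g)
S(A) = √2*√A (S(A) = √(2*A) = √2*√A)
(S(-410) - f(-383, -334)) - V(148) = (√2*√(-410) - (24408 + 113*(-383))) - (-108)/148 = (√2*(I*√410) - (24408 - 43279)) - (-108)/148 = (2*I*√205 - 1*(-18871)) - 1*(-27/37) = (2*I*√205 + 18871) + 27/37 = (18871 + 2*I*√205) + 27/37 = 698254/37 + 2*I*√205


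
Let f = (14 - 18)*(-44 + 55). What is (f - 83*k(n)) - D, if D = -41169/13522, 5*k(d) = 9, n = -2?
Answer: -12869929/67610 ≈ -190.36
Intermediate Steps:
k(d) = 9/5 (k(d) = (⅕)*9 = 9/5)
f = -44 (f = -4*11 = -44)
D = -41169/13522 (D = -41169*1/13522 = -41169/13522 ≈ -3.0446)
(f - 83*k(n)) - D = (-44 - 83*9/5) - 1*(-41169/13522) = (-44 - 747/5) + 41169/13522 = -967/5 + 41169/13522 = -12869929/67610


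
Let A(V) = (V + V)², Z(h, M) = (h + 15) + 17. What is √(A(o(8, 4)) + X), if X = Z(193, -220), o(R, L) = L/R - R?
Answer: 15*√2 ≈ 21.213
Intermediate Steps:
o(R, L) = -R + L/R
Z(h, M) = 32 + h (Z(h, M) = (15 + h) + 17 = 32 + h)
X = 225 (X = 32 + 193 = 225)
A(V) = 4*V² (A(V) = (2*V)² = 4*V²)
√(A(o(8, 4)) + X) = √(4*(-1*8 + 4/8)² + 225) = √(4*(-8 + 4*(⅛))² + 225) = √(4*(-8 + ½)² + 225) = √(4*(-15/2)² + 225) = √(4*(225/4) + 225) = √(225 + 225) = √450 = 15*√2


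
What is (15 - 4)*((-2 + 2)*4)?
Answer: 0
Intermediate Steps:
(15 - 4)*((-2 + 2)*4) = 11*(0*4) = 11*0 = 0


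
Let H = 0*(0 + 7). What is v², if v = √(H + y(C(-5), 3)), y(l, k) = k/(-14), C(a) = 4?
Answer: -3/14 ≈ -0.21429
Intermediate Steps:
H = 0 (H = 0*7 = 0)
y(l, k) = -k/14 (y(l, k) = k*(-1/14) = -k/14)
v = I*√42/14 (v = √(0 - 1/14*3) = √(0 - 3/14) = √(-3/14) = I*√42/14 ≈ 0.46291*I)
v² = (I*√42/14)² = -3/14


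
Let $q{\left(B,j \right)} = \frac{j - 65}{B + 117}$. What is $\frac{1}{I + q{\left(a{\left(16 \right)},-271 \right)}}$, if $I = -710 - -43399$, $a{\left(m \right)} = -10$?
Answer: $\frac{107}{4567387} \approx 2.3427 \cdot 10^{-5}$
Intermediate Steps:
$q{\left(B,j \right)} = \frac{-65 + j}{117 + B}$
$I = 42689$ ($I = -710 + 43399 = 42689$)
$\frac{1}{I + q{\left(a{\left(16 \right)},-271 \right)}} = \frac{1}{42689 + \frac{-65 - 271}{117 - 10}} = \frac{1}{42689 + \frac{1}{107} \left(-336\right)} = \frac{1}{42689 - \frac{336}{107}} = \frac{1}{\frac{4567387}{107}} = \frac{107}{4567387}$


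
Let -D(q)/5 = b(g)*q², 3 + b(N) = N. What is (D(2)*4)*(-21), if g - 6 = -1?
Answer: 3360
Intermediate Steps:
g = 5 (g = 6 - 1 = 5)
b(N) = -3 + N
D(q) = -10*q² (D(q) = -5*(-3 + 5)*q² = -10*q²)
(D(2)*4)*(-21) = (-10*2²*4)*(-21) = (-10*4*4)*(-21) = -40*4*(-21) = -160*(-21) = 3360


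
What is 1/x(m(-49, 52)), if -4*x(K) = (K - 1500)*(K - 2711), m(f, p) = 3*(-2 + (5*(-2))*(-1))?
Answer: -1/991503 ≈ -1.0086e-6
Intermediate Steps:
m(f, p) = 24 (m(f, p) = 3*(-2 - 10*(-1)) = 3*(-2 + 10) = 3*8 = 24)
x(K) = -(-2711 + K)*(-1500 + K)/4 (x(K) = -(K - 1500)*(K - 2711)/4 = -(-1500 + K)*(-2711 + K)/4 = -(-2711 + K)*(-1500 + K)/4)
1/x(m(-49, 52)) = 1/(-1016625 - 1/4*24**2 + (4211/4)*24) = 1/(-1016625 - 1/4*576 + 25266) = 1/(-1016625 - 144 + 25266) = 1/(-991503) = -1/991503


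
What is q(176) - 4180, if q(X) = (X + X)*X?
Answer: 57772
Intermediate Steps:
q(X) = 2*X**2 (q(X) = (2*X)*X = 2*X**2)
q(176) - 4180 = 2*176**2 - 4180 = 2*30976 - 4180 = 61952 - 4180 = 57772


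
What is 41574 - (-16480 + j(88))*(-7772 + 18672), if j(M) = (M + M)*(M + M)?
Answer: -157964826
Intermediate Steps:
j(M) = 4*M**2 (j(M) = (2*M)*(2*M) = 4*M**2)
41574 - (-16480 + j(88))*(-7772 + 18672) = 41574 - (-16480 + 4*88**2)*(-7772 + 18672) = 41574 - (-16480 + 4*7744)*10900 = 41574 - (-16480 + 30976)*10900 = 41574 - 14496*10900 = 41574 - 1*158006400 = 41574 - 158006400 = -157964826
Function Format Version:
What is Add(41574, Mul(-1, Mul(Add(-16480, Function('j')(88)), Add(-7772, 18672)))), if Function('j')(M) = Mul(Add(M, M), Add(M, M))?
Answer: -157964826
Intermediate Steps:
Function('j')(M) = Mul(4, Pow(M, 2)) (Function('j')(M) = Mul(Mul(2, M), Mul(2, M)) = Mul(4, Pow(M, 2)))
Add(41574, Mul(-1, Mul(Add(-16480, Function('j')(88)), Add(-7772, 18672)))) = Add(41574, Mul(-1, Mul(Add(-16480, Mul(4, Pow(88, 2))), Add(-7772, 18672)))) = Add(41574, Mul(-1, Mul(Add(-16480, Mul(4, 7744)), 10900))) = Add(41574, Mul(-1, Mul(Add(-16480, 30976), 10900))) = Add(41574, Mul(-1, Mul(14496, 10900))) = Add(41574, Mul(-1, 158006400)) = Add(41574, -158006400) = -157964826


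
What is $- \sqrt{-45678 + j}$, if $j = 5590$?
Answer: $- 2 i \sqrt{10022} \approx - 200.22 i$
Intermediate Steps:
$- \sqrt{-45678 + j} = - \sqrt{-45678 + 5590} = - \sqrt{-40088} = - 2 i \sqrt{10022}$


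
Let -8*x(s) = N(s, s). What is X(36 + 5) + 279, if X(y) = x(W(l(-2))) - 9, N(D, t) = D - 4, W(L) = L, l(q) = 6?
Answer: 1079/4 ≈ 269.75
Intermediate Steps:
N(D, t) = -4 + D
x(s) = ½ - s/8 (x(s) = -(-4 + s)/8 = ½ - s/8)
X(y) = -37/4 (X(y) = (½ - ⅛*6) - 9 = (½ - ¾) - 9 = -¼ - 9 = -37/4)
X(36 + 5) + 279 = -37/4 + 279 = 1079/4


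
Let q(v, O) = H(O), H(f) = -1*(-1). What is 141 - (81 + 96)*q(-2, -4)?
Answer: -36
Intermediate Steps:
H(f) = 1
q(v, O) = 1
141 - (81 + 96)*q(-2, -4) = 141 - (81 + 96) = 141 - 177 = -36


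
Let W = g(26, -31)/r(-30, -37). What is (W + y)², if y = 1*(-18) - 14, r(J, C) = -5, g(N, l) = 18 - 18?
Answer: 1024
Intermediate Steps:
g(N, l) = 0
W = 0 (W = 0/(-5) = 0*(-⅕) = 0)
y = -32 (y = -18 - 14 = -32)
(W + y)² = (0 - 32)² = (-32)² = 1024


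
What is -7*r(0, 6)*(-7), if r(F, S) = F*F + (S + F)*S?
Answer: 1764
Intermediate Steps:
r(F, S) = F² + S*(F + S) (r(F, S) = F² + (F + S)*S = F² + S*(F + S))
-7*r(0, 6)*(-7) = -7*(0² + 6² + 0*6)*(-7) = -7*(0 + 36 + 0)*(-7) = -7*36*(-7) = -252*(-7) = 1764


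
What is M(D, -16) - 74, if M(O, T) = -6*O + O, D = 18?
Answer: -164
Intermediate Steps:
M(O, T) = -5*O
M(D, -16) - 74 = -5*18 - 74 = -90 - 74 = -164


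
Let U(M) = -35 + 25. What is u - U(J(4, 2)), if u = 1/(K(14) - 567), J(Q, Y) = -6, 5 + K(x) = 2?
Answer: 5699/570 ≈ 9.9982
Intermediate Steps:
K(x) = -3 (K(x) = -5 + 2 = -3)
u = -1/570 (u = 1/(-3 - 567) = 1/(-570) = -1/570 ≈ -0.0017544)
U(M) = -10
u - U(J(4, 2)) = -1/570 - 1*(-10) = -1/570 + 10 = 5699/570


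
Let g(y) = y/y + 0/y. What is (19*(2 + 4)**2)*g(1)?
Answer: 684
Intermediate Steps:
g(y) = 1 (g(y) = 1 + 0 = 1)
(19*(2 + 4)**2)*g(1) = (19*(2 + 4)**2)*1 = (19*6**2)*1 = (19*36)*1 = 684*1 = 684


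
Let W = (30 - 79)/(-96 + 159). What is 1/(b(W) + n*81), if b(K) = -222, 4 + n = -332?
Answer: -1/27438 ≈ -3.6446e-5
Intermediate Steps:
W = -7/9 (W = -49/63 = -49*1/63 = -7/9 ≈ -0.77778)
n = -336 (n = -4 - 332 = -336)
1/(b(W) + n*81) = 1/(-222 - 336*81) = 1/(-222 - 27216) = 1/(-27438) = -1/27438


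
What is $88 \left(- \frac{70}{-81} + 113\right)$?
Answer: $\frac{811624}{81} \approx 10020.0$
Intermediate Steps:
$88 \left(- \frac{70}{-81} + 113\right) = 88 \left(\left(-70\right) \left(- \frac{1}{81}\right) + 113\right) = 88 \left(\frac{70}{81} + 113\right) = 88 \cdot \frac{9223}{81} = \frac{811624}{81}$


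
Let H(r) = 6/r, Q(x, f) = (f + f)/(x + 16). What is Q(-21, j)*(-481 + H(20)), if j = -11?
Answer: -52877/25 ≈ -2115.1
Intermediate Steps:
Q(x, f) = 2*f/(16 + x) (Q(x, f) = (2*f)/(16 + x) = 2*f/(16 + x))
Q(-21, j)*(-481 + H(20)) = (2*(-11)/(16 - 21))*(-481 + 6/20) = (2*(-11)/(-5))*(-481 + 6*(1/20)) = (2*(-11)*(-1/5))*(-481 + 3/10) = (22/5)*(-4807/10) = -52877/25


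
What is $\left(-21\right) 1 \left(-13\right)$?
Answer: $273$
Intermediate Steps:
$\left(-21\right) 1 \left(-13\right) = \left(-21\right) \left(-13\right) = 273$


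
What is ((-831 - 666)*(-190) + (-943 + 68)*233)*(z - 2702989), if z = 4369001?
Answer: 134205596660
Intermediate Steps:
((-831 - 666)*(-190) + (-943 + 68)*233)*(z - 2702989) = ((-831 - 666)*(-190) + (-943 + 68)*233)*(4369001 - 2702989) = (-1497*(-190) - 875*233)*1666012 = (284430 - 203875)*1666012 = 80555*1666012 = 134205596660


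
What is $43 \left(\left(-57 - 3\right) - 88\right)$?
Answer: $-6364$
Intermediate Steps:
$43 \left(\left(-57 - 3\right) - 88\right) = 43 \left(-60 - 88\right) = 43 \left(-148\right) = -6364$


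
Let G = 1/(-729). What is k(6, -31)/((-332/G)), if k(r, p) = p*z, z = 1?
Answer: -31/242028 ≈ -0.00012808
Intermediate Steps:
k(r, p) = p (k(r, p) = p*1 = p)
G = -1/729 ≈ -0.0013717
k(6, -31)/((-332/G)) = -31/((-332/(-1/729))) = -31/((-332*(-729))) = -31/242028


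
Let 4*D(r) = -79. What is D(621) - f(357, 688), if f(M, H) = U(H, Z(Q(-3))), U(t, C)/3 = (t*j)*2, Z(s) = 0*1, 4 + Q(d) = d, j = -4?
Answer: 65969/4 ≈ 16492.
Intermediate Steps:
Q(d) = -4 + d
Z(s) = 0
U(t, C) = -24*t (U(t, C) = 3*((t*(-4))*2) = 3*(-4*t*2) = 3*(-8*t) = -24*t)
f(M, H) = -24*H
D(r) = -79/4 (D(r) = (1/4)*(-79) = -79/4)
D(621) - f(357, 688) = -79/4 - (-24)*688 = -79/4 - 1*(-16512) = -79/4 + 16512 = 65969/4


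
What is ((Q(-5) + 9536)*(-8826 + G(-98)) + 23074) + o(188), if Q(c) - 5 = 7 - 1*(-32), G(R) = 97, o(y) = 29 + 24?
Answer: -83600693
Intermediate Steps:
o(y) = 53
Q(c) = 44 (Q(c) = 5 + (7 - 1*(-32)) = 5 + (7 + 32) = 5 + 39 = 44)
((Q(-5) + 9536)*(-8826 + G(-98)) + 23074) + o(188) = ((44 + 9536)*(-8826 + 97) + 23074) + 53 = (9580*(-8729) + 23074) + 53 = (-83623820 + 23074) + 53 = -83600746 + 53 = -83600693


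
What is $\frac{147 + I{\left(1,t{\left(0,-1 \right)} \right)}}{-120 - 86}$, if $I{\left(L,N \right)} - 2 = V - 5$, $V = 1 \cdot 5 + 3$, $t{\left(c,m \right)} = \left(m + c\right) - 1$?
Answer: $- \frac{76}{103} \approx -0.73786$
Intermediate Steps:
$t{\left(c,m \right)} = -1 + c + m$ ($t{\left(c,m \right)} = \left(c + m\right) - 1 = -1 + c + m$)
$V = 8$ ($V = 5 + 3 = 8$)
$I{\left(L,N \right)} = 5$ ($I{\left(L,N \right)} = 2 + \left(8 - 5\right) = 2 + 3 = 5$)
$\frac{147 + I{\left(1,t{\left(0,-1 \right)} \right)}}{-120 - 86} = \frac{147 + 5}{-120 - 86} = \frac{152}{-206} = 152 \left(- \frac{1}{206}\right) = - \frac{76}{103}$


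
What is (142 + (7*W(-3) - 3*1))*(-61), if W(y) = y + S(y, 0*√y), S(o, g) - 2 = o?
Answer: -6771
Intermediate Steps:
S(o, g) = 2 + o
W(y) = 2 + 2*y (W(y) = y + (2 + y) = 2 + 2*y)
(142 + (7*W(-3) - 3*1))*(-61) = (142 + (7*(2 + 2*(-3)) - 3*1))*(-61) = (142 + (7*(2 - 6) - 3))*(-61) = (142 + (7*(-4) - 3))*(-61) = (142 + (-28 - 3))*(-61) = (142 - 31)*(-61) = 111*(-61) = -6771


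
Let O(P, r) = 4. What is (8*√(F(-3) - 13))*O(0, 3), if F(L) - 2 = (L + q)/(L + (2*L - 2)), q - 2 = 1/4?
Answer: 16*I*√5291/11 ≈ 105.8*I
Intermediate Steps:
q = 9/4 (q = 2 + 1/4 = 2 + ¼ = 9/4 ≈ 2.2500)
F(L) = 2 + (9/4 + L)/(-2 + 3*L) (F(L) = 2 + (L + 9/4)/(L + (2*L - 2)) = 2 + (9/4 + L)/(L + (-2 + 2*L)) = 2 + (9/4 + L)/(-2 + 3*L))
(8*√(F(-3) - 13))*O(0, 3) = (8*√(7*(-1 + 4*(-3))/(4*(-2 + 3*(-3))) - 13))*4 = (8*√(7*(-1 - 12)/(4*(-2 - 9)) - 13))*4 = (8*√((7/4)*(-13)/(-11) - 13))*4 = (8*√((7/4)*(-1/11)*(-13) - 13))*4 = (8*√(91/44 - 13))*4 = (8*√(-481/44))*4 = (8*(I*√5291/22))*4 = (4*I*√5291/11)*4 = 16*I*√5291/11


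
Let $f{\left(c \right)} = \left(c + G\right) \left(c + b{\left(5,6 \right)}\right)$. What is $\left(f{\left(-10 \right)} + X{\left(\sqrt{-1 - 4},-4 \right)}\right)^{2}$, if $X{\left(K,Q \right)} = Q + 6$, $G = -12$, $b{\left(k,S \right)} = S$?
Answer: $8100$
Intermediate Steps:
$f{\left(c \right)} = \left(-12 + c\right) \left(6 + c\right)$ ($f{\left(c \right)} = \left(c - 12\right) \left(c + 6\right) = \left(-12 + c\right) \left(6 + c\right)$)
$X{\left(K,Q \right)} = 6 + Q$
$\left(f{\left(-10 \right)} + X{\left(\sqrt{-1 - 4},-4 \right)}\right)^{2} = \left(\left(-72 + \left(-10\right)^{2} - -60\right) + \left(6 - 4\right)\right)^{2} = \left(\left(-72 + 100 + 60\right) + 2\right)^{2} = \left(88 + 2\right)^{2} = 90^{2} = 8100$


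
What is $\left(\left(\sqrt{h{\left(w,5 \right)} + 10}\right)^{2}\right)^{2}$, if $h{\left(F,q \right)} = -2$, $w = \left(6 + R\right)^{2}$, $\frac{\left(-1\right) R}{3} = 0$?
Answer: $64$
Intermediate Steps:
$R = 0$ ($R = \left(-3\right) 0 = 0$)
$w = 36$ ($w = \left(6 + 0\right)^{2} = 6^{2} = 36$)
$\left(\left(\sqrt{h{\left(w,5 \right)} + 10}\right)^{2}\right)^{2} = \left(\left(\sqrt{-2 + 10}\right)^{2}\right)^{2} = \left(\left(\sqrt{8}\right)^{2}\right)^{2} = \left(\left(2 \sqrt{2}\right)^{2}\right)^{2} = 8^{2} = 64$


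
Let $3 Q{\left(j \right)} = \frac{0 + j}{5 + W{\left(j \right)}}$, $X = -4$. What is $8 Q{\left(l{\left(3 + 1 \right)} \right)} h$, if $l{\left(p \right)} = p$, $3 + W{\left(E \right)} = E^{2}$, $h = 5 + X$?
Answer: $\frac{16}{27} \approx 0.59259$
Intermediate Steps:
$h = 1$ ($h = 5 - 4 = 1$)
$W{\left(E \right)} = -3 + E^{2}$
$Q{\left(j \right)} = \frac{j}{3 \left(2 + j^{2}\right)}$ ($Q{\left(j \right)} = \frac{\left(0 + j\right) \frac{1}{5 + \left(-3 + j^{2}\right)}}{3} = \frac{j \frac{1}{2 + j^{2}}}{3} = \frac{j}{3 \left(2 + j^{2}\right)}$)
$8 Q{\left(l{\left(3 + 1 \right)} \right)} h = 8 \frac{3 + 1}{3 \left(2 + \left(3 + 1\right)^{2}\right)} 1 = 8 \cdot \frac{1}{3} \cdot 4 \frac{1}{2 + 4^{2}} \cdot 1 = 8 \cdot \frac{1}{3} \cdot 4 \frac{1}{2 + 16} \cdot 1 = 8 \cdot \frac{1}{3} \cdot 4 \cdot \frac{1}{18} \cdot 1 = 8 \cdot \frac{2}{27} \cdot 1 = \frac{16}{27} \cdot 1 = \frac{16}{27}$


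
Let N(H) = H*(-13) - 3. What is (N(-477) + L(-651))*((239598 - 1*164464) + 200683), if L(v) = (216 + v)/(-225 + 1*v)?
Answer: 499218013137/292 ≈ 1.7096e+9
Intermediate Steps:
N(H) = -3 - 13*H (N(H) = -13*H - 3 = -3 - 13*H)
L(v) = (216 + v)/(-225 + v)
(N(-477) + L(-651))*((239598 - 1*164464) + 200683) = ((-3 - 13*(-477)) + (216 - 651)/(-225 - 651))*((239598 - 1*164464) + 200683) = ((-3 + 6201) - 435/(-876))*((239598 - 164464) + 200683) = (6198 - 1/876*(-435))*(75134 + 200683) = (6198 + 145/292)*275817 = (1809961/292)*275817 = 499218013137/292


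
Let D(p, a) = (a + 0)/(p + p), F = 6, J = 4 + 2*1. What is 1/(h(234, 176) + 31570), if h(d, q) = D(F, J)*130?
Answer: 1/31635 ≈ 3.1611e-5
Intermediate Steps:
J = 6 (J = 4 + 2 = 6)
D(p, a) = a/(2*p) (D(p, a) = a/((2*p)) = a*(1/(2*p)) = a/(2*p))
h(d, q) = 65 (h(d, q) = ((½)*6/6)*130 = ((½)*6*(⅙))*130 = (½)*130 = 65)
1/(h(234, 176) + 31570) = 1/(65 + 31570) = 1/31635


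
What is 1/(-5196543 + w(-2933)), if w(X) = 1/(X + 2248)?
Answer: -685/3559631956 ≈ -1.9244e-7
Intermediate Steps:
w(X) = 1/(2248 + X)
1/(-5196543 + w(-2933)) = 1/(-5196543 + 1/(2248 - 2933)) = 1/(-5196543 + 1/(-685)) = 1/(-5196543 - 1/685) = 1/(-3559631956/685) = -685/3559631956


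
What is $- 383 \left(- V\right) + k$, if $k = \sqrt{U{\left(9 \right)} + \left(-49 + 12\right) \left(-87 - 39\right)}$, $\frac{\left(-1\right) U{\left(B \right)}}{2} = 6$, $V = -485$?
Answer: $-185755 + 5 \sqrt{186} \approx -1.8569 \cdot 10^{5}$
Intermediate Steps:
$U{\left(B \right)} = -12$ ($U{\left(B \right)} = \left(-2\right) 6 = -12$)
$k = 5 \sqrt{186}$ ($k = \sqrt{-12 + \left(-49 + 12\right) \left(-87 - 39\right)} = \sqrt{-12 - -4662} = \sqrt{-12 + 4662} = \sqrt{4650} = 5 \sqrt{186} \approx 68.191$)
$- 383 \left(- V\right) + k = - 383 \left(\left(-1\right) \left(-485\right)\right) + 5 \sqrt{186} = \left(-383\right) 485 + 5 \sqrt{186} = -185755 + 5 \sqrt{186}$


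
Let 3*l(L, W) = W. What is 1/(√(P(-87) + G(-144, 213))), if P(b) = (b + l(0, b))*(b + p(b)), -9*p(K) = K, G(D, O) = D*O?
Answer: -I*√12207/16276 ≈ -0.0067882*I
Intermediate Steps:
p(K) = -K/9
l(L, W) = W/3
P(b) = 32*b²/27 (P(b) = (b + b/3)*(b - b/9) = (4*b/3)*(8*b/9) = 32*b²/27)
1/(√(P(-87) + G(-144, 213))) = 1/(√((32/27)*(-87)² - 144*213)) = 1/(√((32/27)*7569 - 30672)) = 1/(√(26912/3 - 30672)) = 1/(√(-65104/3)) = 1/(4*I*√12207/3) = -I*√12207/16276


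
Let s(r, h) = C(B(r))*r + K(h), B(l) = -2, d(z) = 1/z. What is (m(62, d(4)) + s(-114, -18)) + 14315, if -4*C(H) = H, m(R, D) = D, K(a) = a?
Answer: 56961/4 ≈ 14240.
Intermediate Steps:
C(H) = -H/4
s(r, h) = h + r/2 (s(r, h) = (-¼*(-2))*r + h = r/2 + h = h + r/2)
(m(62, d(4)) + s(-114, -18)) + 14315 = (1/4 + (-18 + (½)*(-114))) + 14315 = (¼ + (-18 - 57)) + 14315 = (¼ - 75) + 14315 = -299/4 + 14315 = 56961/4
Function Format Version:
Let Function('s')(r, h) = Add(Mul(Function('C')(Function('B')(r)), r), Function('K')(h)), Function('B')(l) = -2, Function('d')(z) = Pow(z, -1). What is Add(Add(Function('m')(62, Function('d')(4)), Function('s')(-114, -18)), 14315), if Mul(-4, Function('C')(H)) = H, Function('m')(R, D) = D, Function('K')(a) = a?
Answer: Rational(56961, 4) ≈ 14240.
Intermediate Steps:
Function('C')(H) = Mul(Rational(-1, 4), H)
Function('s')(r, h) = Add(h, Mul(Rational(1, 2), r)) (Function('s')(r, h) = Add(Mul(Mul(Rational(-1, 4), -2), r), h) = Add(Mul(Rational(1, 2), r), h) = Add(h, Mul(Rational(1, 2), r)))
Add(Add(Function('m')(62, Function('d')(4)), Function('s')(-114, -18)), 14315) = Add(Add(Pow(4, -1), Add(-18, Mul(Rational(1, 2), -114))), 14315) = Add(Add(Rational(1, 4), Add(-18, -57)), 14315) = Add(Add(Rational(1, 4), -75), 14315) = Add(Rational(-299, 4), 14315) = Rational(56961, 4)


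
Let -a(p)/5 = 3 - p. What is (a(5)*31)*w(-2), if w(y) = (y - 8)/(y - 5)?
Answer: 3100/7 ≈ 442.86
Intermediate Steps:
w(y) = (-8 + y)/(-5 + y)
a(p) = -15 + 5*p (a(p) = -5*(3 - p) = -15 + 5*p)
(a(5)*31)*w(-2) = ((-15 + 5*5)*31)*((-8 - 2)/(-5 - 2)) = ((-15 + 25)*31)*(-10/(-7)) = (10*31)*(-⅐*(-10)) = 310*(10/7) = 3100/7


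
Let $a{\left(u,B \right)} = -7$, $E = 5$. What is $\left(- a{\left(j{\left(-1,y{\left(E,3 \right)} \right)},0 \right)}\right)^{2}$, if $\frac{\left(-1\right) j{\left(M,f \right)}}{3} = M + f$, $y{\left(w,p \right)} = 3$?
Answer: $49$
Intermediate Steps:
$j{\left(M,f \right)} = - 3 M - 3 f$ ($j{\left(M,f \right)} = - 3 \left(M + f\right) = - 3 M - 3 f$)
$\left(- a{\left(j{\left(-1,y{\left(E,3 \right)} \right)},0 \right)}\right)^{2} = \left(\left(-1\right) \left(-7\right)\right)^{2} = 7^{2} = 49$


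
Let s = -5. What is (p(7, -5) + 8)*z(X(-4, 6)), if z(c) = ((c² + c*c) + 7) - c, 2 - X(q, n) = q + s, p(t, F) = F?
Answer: 714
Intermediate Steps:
X(q, n) = 7 - q (X(q, n) = 2 - (q - 5) = 2 - (-5 + q) = 2 + (5 - q) = 7 - q)
z(c) = 7 - c + 2*c² (z(c) = ((c² + c²) + 7) - c = (2*c² + 7) - c = (7 + 2*c²) - c = 7 - c + 2*c²)
(p(7, -5) + 8)*z(X(-4, 6)) = (-5 + 8)*(7 - (7 - 1*(-4)) + 2*(7 - 1*(-4))²) = 3*(7 - (7 + 4) + 2*(7 + 4)²) = 3*(7 - 1*11 + 2*11²) = 3*(7 - 11 + 2*121) = 3*(7 - 11 + 242) = 3*238 = 714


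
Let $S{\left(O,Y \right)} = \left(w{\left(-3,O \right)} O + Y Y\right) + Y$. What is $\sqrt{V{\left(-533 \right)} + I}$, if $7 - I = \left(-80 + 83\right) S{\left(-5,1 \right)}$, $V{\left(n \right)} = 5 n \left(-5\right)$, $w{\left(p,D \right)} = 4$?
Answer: $\sqrt{13386} \approx 115.7$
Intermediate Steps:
$V{\left(n \right)} = - 25 n$
$S{\left(O,Y \right)} = Y + Y^{2} + 4 O$ ($S{\left(O,Y \right)} = \left(4 O + Y Y\right) + Y = \left(4 O + Y^{2}\right) + Y = \left(Y^{2} + 4 O\right) + Y = Y + Y^{2} + 4 O$)
$I = 61$ ($I = 7 - \left(-80 + 83\right) \left(1 + 1^{2} + 4 \left(-5\right)\right) = 7 - 3 \left(1 + 1 - 20\right) = 7 - 3 \left(-18\right) = 7 - -54 = 7 + 54 = 61$)
$\sqrt{V{\left(-533 \right)} + I} = \sqrt{\left(-25\right) \left(-533\right) + 61} = \sqrt{13325 + 61} = \sqrt{13386}$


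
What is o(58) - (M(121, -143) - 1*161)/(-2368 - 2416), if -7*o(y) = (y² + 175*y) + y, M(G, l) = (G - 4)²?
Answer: -8104219/4186 ≈ -1936.0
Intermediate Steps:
M(G, l) = (-4 + G)²
o(y) = -176*y/7 - y²/7 (o(y) = -((y² + 175*y) + y)/7 = -(y² + 176*y)/7 = -176*y/7 - y²/7)
o(58) - (M(121, -143) - 1*161)/(-2368 - 2416) = -⅐*58*(176 + 58) - ((-4 + 121)² - 1*161)/(-2368 - 2416) = -⅐*58*234 - (117² - 161)/(-4784) = -13572/7 - (13689 - 161)*(-1)/4784 = -13572/7 - 13528*(-1)/4784 = -13572/7 - 1*(-1691/598) = -13572/7 + 1691/598 = -8104219/4186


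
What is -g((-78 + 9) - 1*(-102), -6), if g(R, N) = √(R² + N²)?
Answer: -15*√5 ≈ -33.541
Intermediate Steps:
g(R, N) = √(N² + R²)
-g((-78 + 9) - 1*(-102), -6) = -√((-6)² + ((-78 + 9) - 1*(-102))²) = -√(36 + (-69 + 102)²) = -√(36 + 33²) = -√(36 + 1089) = -√1125 = -15*√5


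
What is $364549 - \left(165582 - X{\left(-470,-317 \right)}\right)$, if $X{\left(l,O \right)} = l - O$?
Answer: $198814$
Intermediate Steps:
$364549 - \left(165582 - X{\left(-470,-317 \right)}\right) = 364549 - \left(165582 - \left(-470 - -317\right)\right) = 364549 - \left(165582 - \left(-470 + 317\right)\right) = 364549 - \left(165582 - -153\right) = 364549 - \left(165582 + 153\right) = 364549 - 165735 = 198814$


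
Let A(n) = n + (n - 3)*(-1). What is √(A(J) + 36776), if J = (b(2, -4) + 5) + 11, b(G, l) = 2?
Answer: √36779 ≈ 191.78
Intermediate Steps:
J = 18 (J = (2 + 5) + 11 = 7 + 11 = 18)
A(n) = 3 (A(n) = n + (-3 + n)*(-1) = n + (3 - n) = 3)
√(A(J) + 36776) = √(3 + 36776) = √36779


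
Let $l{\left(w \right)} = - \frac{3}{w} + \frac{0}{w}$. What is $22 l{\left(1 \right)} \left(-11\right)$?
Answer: $726$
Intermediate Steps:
$l{\left(w \right)} = - \frac{3}{w}$ ($l{\left(w \right)} = - \frac{3}{w} + 0 = - \frac{3}{w}$)
$22 l{\left(1 \right)} \left(-11\right) = 22 \left(- \frac{3}{1}\right) \left(-11\right) = 22 \left(\left(-3\right) 1\right) \left(-11\right) = 22 \left(-3\right) \left(-11\right) = \left(-66\right) \left(-11\right) = 726$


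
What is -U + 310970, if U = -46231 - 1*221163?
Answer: 578364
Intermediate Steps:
U = -267394 (U = -46231 - 221163 = -267394)
-U + 310970 = -1*(-267394) + 310970 = 267394 + 310970 = 578364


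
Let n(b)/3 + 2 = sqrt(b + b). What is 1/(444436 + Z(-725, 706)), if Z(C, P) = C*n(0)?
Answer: 1/448786 ≈ 2.2282e-6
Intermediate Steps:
n(b) = -6 + 3*sqrt(2)*sqrt(b) (n(b) = -6 + 3*sqrt(b + b) = -6 + 3*sqrt(2*b) = -6 + 3*(sqrt(2)*sqrt(b)) = -6 + 3*sqrt(2)*sqrt(b))
Z(C, P) = -6*C (Z(C, P) = C*(-6 + 3*sqrt(2)*sqrt(0)) = C*(-6 + 3*sqrt(2)*0) = C*(-6 + 0) = C*(-6) = -6*C)
1/(444436 + Z(-725, 706)) = 1/(444436 - 6*(-725)) = 1/(444436 + 4350) = 1/448786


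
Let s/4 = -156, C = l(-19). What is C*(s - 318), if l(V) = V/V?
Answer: -942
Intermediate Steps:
l(V) = 1
C = 1
s = -624 (s = 4*(-156) = -624)
C*(s - 318) = 1*(-624 - 318) = 1*(-942) = -942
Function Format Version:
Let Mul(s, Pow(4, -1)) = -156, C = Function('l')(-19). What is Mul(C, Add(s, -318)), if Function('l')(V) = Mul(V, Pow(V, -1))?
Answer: -942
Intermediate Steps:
Function('l')(V) = 1
C = 1
s = -624 (s = Mul(4, -156) = -624)
Mul(C, Add(s, -318)) = Mul(1, Add(-624, -318)) = Mul(1, -942) = -942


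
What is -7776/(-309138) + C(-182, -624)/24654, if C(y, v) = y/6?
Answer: 13023737/544392018 ≈ 0.023923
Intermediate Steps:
C(y, v) = y/6 (C(y, v) = y*(1/6) = y/6)
-7776/(-309138) + C(-182, -624)/24654 = -7776/(-309138) + ((1/6)*(-182))/24654 = -7776*(-1/309138) - 91/3*1/24654 = 1296/51523 - 13/10566 = 13023737/544392018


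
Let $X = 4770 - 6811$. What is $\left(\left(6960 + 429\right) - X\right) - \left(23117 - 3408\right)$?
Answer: $-10279$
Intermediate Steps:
$X = -2041$
$\left(\left(6960 + 429\right) - X\right) - \left(23117 - 3408\right) = \left(\left(6960 + 429\right) - -2041\right) - \left(23117 - 3408\right) = \left(7389 + 2041\right) - \left(23117 - 3408\right) = 9430 - 19709 = -10279$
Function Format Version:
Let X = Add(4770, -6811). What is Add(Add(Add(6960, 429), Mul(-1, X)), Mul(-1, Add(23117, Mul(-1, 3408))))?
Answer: -10279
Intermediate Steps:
X = -2041
Add(Add(Add(6960, 429), Mul(-1, X)), Mul(-1, Add(23117, Mul(-1, 3408)))) = Add(Add(Add(6960, 429), Mul(-1, -2041)), Mul(-1, Add(23117, Mul(-1, 3408)))) = Add(Add(7389, 2041), Mul(-1, Add(23117, -3408))) = Add(9430, Mul(-1, 19709)) = Add(9430, -19709) = -10279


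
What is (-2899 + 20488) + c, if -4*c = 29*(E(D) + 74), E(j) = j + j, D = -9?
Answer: 17183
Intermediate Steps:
E(j) = 2*j
c = -406 (c = -29*(2*(-9) + 74)/4 = -29*(-18 + 74)/4 = -29*56/4 = -¼*1624 = -406)
(-2899 + 20488) + c = (-2899 + 20488) - 406 = 17589 - 406 = 17183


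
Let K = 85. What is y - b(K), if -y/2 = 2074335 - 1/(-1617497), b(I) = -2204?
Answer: -6706896315604/1617497 ≈ -4.1465e+6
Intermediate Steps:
y = -6710461278992/1617497 (y = -2*(2074335 - 1/(-1617497)) = -2*(2074335 - 1*(-1/1617497)) = -2*(2074335 + 1/1617497) = -2*3355230639496/1617497 = -6710461278992/1617497 ≈ -4.1487e+6)
y - b(K) = -6710461278992/1617497 - 1*(-2204) = -6710461278992/1617497 + 2204 = -6706896315604/1617497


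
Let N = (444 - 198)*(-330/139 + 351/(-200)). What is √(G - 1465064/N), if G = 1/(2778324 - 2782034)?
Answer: √439725862755825405518290/17460554790 ≈ 37.978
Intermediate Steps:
N = -14119047/13900 (N = 246*(-330*1/139 + 351*(-1/200)) = 246*(-330/139 - 351/200) = 246*(-114789/27800) = -14119047/13900 ≈ -1015.8)
G = -1/3710 (G = 1/(-3710) = -1/3710 ≈ -0.00026954)
√(G - 1465064/N) = √(-1/3710 - 1465064/(-14119047/13900)) = √(-1/3710 - 1465064*(-13900/14119047)) = √(-1/3710 + 20364389600/14119047) = √(75551871296953/52381664370) = √439725862755825405518290/17460554790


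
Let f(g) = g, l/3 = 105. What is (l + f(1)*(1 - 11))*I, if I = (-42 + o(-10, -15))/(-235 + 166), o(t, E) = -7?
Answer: 14945/69 ≈ 216.59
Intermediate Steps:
l = 315 (l = 3*105 = 315)
I = 49/69 (I = (-42 - 7)/(-235 + 166) = -49/(-69) = -49*(-1/69) = 49/69 ≈ 0.71014)
(l + f(1)*(1 - 11))*I = (315 + 1*(1 - 11))*(49/69) = (315 + 1*(-10))*(49/69) = (315 - 10)*(49/69) = 305*(49/69) = 14945/69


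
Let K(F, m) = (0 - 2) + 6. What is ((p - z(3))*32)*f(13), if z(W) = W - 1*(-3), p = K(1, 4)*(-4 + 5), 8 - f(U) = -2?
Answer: -640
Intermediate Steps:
K(F, m) = 4 (K(F, m) = -2 + 6 = 4)
f(U) = 10 (f(U) = 8 - 1*(-2) = 8 + 2 = 10)
p = 4 (p = 4*(-4 + 5) = 4*1 = 4)
z(W) = 3 + W (z(W) = W + 3 = 3 + W)
((p - z(3))*32)*f(13) = ((4 - (3 + 3))*32)*10 = ((4 - 1*6)*32)*10 = ((4 - 6)*32)*10 = -2*32*10 = -64*10 = -640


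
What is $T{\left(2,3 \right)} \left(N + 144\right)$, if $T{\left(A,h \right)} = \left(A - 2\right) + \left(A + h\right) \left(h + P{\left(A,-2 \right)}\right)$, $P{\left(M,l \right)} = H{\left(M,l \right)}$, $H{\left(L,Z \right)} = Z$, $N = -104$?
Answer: $200$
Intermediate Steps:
$P{\left(M,l \right)} = l$
$T{\left(A,h \right)} = -2 + A + \left(-2 + h\right) \left(A + h\right)$ ($T{\left(A,h \right)} = \left(A - 2\right) + \left(A + h\right) \left(h - 2\right) = \left(-2 + A\right) + \left(A + h\right) \left(-2 + h\right) = \left(-2 + A\right) + \left(-2 + h\right) \left(A + h\right) = -2 + A + \left(-2 + h\right) \left(A + h\right)$)
$T{\left(2,3 \right)} \left(N + 144\right) = \left(-2 + 3^{2} - 2 - 6 + 2 \cdot 3\right) \left(-104 + 144\right) = \left(-2 + 9 - 2 - 6 + 6\right) 40 = 5 \cdot 40 = 200$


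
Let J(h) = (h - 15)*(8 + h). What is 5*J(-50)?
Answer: 13650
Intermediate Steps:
J(h) = (-15 + h)*(8 + h)
5*J(-50) = 5*(-120 + (-50)**2 - 7*(-50)) = 5*(-120 + 2500 + 350) = 5*2730 = 13650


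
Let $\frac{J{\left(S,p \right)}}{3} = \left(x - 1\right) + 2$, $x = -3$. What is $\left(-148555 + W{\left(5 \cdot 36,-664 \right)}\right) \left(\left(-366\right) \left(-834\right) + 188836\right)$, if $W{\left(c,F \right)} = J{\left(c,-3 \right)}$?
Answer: $-73401018880$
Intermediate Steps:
$J{\left(S,p \right)} = -6$ ($J{\left(S,p \right)} = 3 \left(\left(-3 - 1\right) + 2\right) = 3 \left(-4 + 2\right) = 3 \left(-2\right) = -6$)
$W{\left(c,F \right)} = -6$
$\left(-148555 + W{\left(5 \cdot 36,-664 \right)}\right) \left(\left(-366\right) \left(-834\right) + 188836\right) = \left(-148555 - 6\right) \left(\left(-366\right) \left(-834\right) + 188836\right) = - 148561 \left(305244 + 188836\right) = \left(-148561\right) 494080 = -73401018880$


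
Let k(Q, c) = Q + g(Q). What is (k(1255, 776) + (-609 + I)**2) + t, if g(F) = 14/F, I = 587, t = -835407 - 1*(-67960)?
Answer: -960963526/1255 ≈ -7.6571e+5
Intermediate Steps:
t = -767447 (t = -835407 + 67960 = -767447)
k(Q, c) = Q + 14/Q
(k(1255, 776) + (-609 + I)**2) + t = ((1255 + 14/1255) + (-609 + 587)**2) - 767447 = ((1255 + 14*(1/1255)) + (-22)**2) - 767447 = ((1255 + 14/1255) + 484) - 767447 = (1575039/1255 + 484) - 767447 = 2182459/1255 - 767447 = -960963526/1255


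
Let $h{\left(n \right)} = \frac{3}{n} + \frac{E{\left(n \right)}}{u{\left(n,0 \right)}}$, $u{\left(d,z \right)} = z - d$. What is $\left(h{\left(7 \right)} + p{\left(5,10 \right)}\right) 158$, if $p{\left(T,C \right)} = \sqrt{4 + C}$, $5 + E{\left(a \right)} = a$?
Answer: $\frac{158}{7} + 158 \sqrt{14} \approx 613.75$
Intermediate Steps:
$E{\left(a \right)} = -5 + a$
$h{\left(n \right)} = \frac{3}{n} - \frac{-5 + n}{n}$ ($h{\left(n \right)} = \frac{3}{n} + \frac{-5 + n}{0 - n} = \frac{3}{n} + \frac{-5 + n}{\left(-1\right) n} = \frac{3}{n} + \left(-5 + n\right) \left(- \frac{1}{n}\right) = \frac{3}{n} - \frac{-5 + n}{n}$)
$\left(h{\left(7 \right)} + p{\left(5,10 \right)}\right) 158 = \left(\frac{8 - 7}{7} + \sqrt{4 + 10}\right) 158 = \left(\frac{8 - 7}{7} + \sqrt{14}\right) 158 = \left(\frac{1}{7} \cdot 1 + \sqrt{14}\right) 158 = \left(\frac{1}{7} + \sqrt{14}\right) 158 = \frac{158}{7} + 158 \sqrt{14}$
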